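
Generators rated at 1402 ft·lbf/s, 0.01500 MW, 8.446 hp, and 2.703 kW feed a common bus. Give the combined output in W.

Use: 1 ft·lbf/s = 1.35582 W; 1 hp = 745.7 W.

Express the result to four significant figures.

2.590×10⁴ W

1402 ft·lbf/s × 1.35582 → 1900.86 W
0.01500 MW × 1000000 → 15000 W
8.446 hp × 745.7 → 6298.18 W
2.703 kW × 1000 → 2703 W
Combined: 1900.86 + 15000 + 6298.18 + 2703 = 25902 W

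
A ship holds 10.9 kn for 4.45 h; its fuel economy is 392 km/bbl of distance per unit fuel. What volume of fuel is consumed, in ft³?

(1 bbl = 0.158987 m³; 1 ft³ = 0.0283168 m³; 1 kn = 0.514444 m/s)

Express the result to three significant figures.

1.29 ft³

10.9 kn → 5.60744 m/s
4.45 h → 16020 s
d = v × t = 5.60744 × 16020 = 89831.2 m
392 km/bbl → 2.46561×10⁶ m/m³
V = d / (distance per unit fuel) = 89831.2 / 2.46561×10⁶ = 0.0364337 m³
In ft³: 0.0364337 / 0.0283168 = 1.28665 ft³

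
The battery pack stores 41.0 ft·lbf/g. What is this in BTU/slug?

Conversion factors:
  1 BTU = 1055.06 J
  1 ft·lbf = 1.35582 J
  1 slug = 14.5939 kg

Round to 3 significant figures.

769 BTU/slug

41.0 ft·lbf/g × 1.35582 J/ft·lbf ÷ 0.001 kg/g = 55588.6 J/kg
55588.6 J/kg ÷ 1055.06 J/BTU × 14.5939 kg/slug = 768.918 BTU/slug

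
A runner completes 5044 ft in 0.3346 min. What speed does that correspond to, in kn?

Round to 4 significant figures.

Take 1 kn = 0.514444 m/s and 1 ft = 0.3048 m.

148.9 kn

5044 ft × 0.3048 = 1537.41 m
0.3346 min × 60 = 20.076 s
v = d / t = 1537.41 m / 20.076 s = 76.5795 m/s
76.5795 m/s ÷ (0.514444 m/s/kn) = 148.859 kn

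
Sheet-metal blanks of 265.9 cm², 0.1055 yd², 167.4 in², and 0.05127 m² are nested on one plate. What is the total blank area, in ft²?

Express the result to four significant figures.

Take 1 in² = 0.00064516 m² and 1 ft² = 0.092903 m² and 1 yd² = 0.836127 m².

265.9 cm² × 0.0001 = 0.02659 m²
0.1055 yd² × 0.836127 = 0.0882114 m²
167.4 in² × 0.00064516 = 0.108 m²
0.05127 m² (already m²)
Total: 0.02659 + 0.0882114 + 0.108 + 0.05127 = 0.274071 m²
In ft²: 0.274071 / 0.092903 = 2.95008 ft²

2.950 ft²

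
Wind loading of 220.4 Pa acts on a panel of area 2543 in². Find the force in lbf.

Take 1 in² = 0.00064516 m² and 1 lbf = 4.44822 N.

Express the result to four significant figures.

81.29 lbf

2543 in² × 0.00064516 → 1.64064 m²
F = P × A = 220.4 Pa × 1.64064 m² = 361.597 N
361.597 N ÷ (4.44822 N/lbf) = 81.2903 lbf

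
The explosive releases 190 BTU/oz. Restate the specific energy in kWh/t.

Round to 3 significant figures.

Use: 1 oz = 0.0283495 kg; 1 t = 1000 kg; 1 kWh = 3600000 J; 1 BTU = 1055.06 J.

1960 kWh/t

190 BTU/oz × 1055.06 J/BTU ÷ 0.0283495 kg/oz = 7.07107×10⁶ J/kg
7.07107×10⁶ J/kg ÷ 3600000 J/kWh × 1000 kg/t = 1964.19 kWh/t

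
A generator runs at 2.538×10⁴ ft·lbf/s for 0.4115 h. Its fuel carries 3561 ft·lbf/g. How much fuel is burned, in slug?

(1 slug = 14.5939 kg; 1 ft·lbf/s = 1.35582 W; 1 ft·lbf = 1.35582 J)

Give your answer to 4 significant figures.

2.538×10⁴ ft·lbf/s → 34410.7 W
0.4115 h → 1481.4 s
E = P × t = 34410.7 × 1481.4 = 5.0976×10⁷ J
3561 ft·lbf/g → 4.82808×10⁶ J/kg
m = E / e_s = 5.0976×10⁷ / 4.82808×10⁶ = 10.5582 kg
In slug: 10.5582 / 14.5939 = 0.723467 slug

0.7235 slug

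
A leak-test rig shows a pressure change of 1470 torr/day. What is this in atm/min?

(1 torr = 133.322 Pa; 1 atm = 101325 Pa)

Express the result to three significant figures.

1470 torr/day × 133.322 Pa/torr ÷ 86400 s/day = 2.26833 Pa/s
2.26833 Pa/s ÷ 101325 Pa/atm × 60 s/min = 0.0013432 atm/min

0.00134 atm/min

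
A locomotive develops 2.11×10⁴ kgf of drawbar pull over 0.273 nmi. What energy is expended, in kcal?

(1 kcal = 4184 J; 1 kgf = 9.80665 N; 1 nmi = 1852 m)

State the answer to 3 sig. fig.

2.50×10⁴ kcal

2.11×10⁴ kgf × 9.80665 = 206920 N
0.273 nmi × 1852 = 505.596 m
W = F × d = 206920 N × 505.596 m = 1.04618×10⁸ J
1.04618×10⁸ J ÷ (4184 J/kcal) = 25004.3 kcal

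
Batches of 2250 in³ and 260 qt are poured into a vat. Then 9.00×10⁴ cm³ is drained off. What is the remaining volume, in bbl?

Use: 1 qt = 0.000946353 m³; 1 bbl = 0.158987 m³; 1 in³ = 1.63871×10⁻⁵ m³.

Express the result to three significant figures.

1.21 bbl

2250 in³ × 1.63871×10⁻⁵ = 0.036871 m³
260 qt × 0.000946353 = 0.246052 m³
9.00×10⁴ cm³ × 10⁻⁶ = 0.09 m³
Result: 0.036871 + 0.246052 − 0.09 = 0.192923 m³
In bbl: 0.192923 / 0.158987 = 1.21345 bbl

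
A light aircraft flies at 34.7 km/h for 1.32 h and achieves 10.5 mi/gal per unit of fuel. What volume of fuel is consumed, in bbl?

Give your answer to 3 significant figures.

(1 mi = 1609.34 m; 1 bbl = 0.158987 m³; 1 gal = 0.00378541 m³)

0.0645 bbl

34.7 km/h → 9.63889 m/s
1.32 h → 4752 s
d = v × t = 9.63889 × 4752 = 45804 m
10.5 mi/gal → 4.464×10⁶ m/m³
V = d / (distance per unit fuel) = 45804 / 4.464×10⁶ = 0.0102608 m³
In bbl: 0.0102608 / 0.158987 = 0.0645386 bbl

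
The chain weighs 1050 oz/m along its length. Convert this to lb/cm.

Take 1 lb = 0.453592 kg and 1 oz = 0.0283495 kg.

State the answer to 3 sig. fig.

0.656 lb/cm

1050 oz/m × 0.0283495 kg/oz = 29.767 kg/m
29.767 kg/m ÷ 0.453592 kg/lb × 0.01 m/cm = 0.656251 lb/cm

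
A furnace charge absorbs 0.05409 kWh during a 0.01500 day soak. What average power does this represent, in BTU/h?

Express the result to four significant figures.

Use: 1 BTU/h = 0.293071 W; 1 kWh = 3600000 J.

512.7 BTU/h

0.05409 kWh × 3600000 = 194724 J
0.01500 day × 86400 = 1296 s
P = E / t = 194724 J / 1296 s = 150.25 W
150.25 W ÷ (0.293071 W/BTU/h) = 512.674 BTU/h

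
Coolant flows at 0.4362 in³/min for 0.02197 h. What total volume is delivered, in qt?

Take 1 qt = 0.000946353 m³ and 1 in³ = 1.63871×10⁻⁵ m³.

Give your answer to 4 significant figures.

0.4362 in³/min → 1.19134×10⁻⁷ m³/s
0.02197 h → 79.092 s
V = Q × t = 1.19134×10⁻⁷ × 79.092 = 9.42255×10⁻⁶ m³
In qt: 9.42255×10⁻⁶ / 0.000946353 = 0.0099567 qt

0.009957 qt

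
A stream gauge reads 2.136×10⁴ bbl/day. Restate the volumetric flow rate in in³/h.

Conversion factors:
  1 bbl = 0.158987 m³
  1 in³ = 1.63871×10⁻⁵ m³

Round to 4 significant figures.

2.136×10⁴ bbl/day × 0.158987 m³/bbl ÷ 86400 s/day = 0.0393051 m³/s
0.0393051 m³/s ÷ 1.63871×10⁻⁵ m³/in³ × 3600 s/h = 8.63474×10⁶ in³/h

8.635×10⁶ in³/h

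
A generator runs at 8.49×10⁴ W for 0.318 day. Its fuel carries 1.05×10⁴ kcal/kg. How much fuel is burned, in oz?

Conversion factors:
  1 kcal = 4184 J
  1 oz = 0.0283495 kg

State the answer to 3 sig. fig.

0.318 day → 27475.2 s
E = P × t = 84900 × 27475.2 = 2.33264×10⁹ J
1.05×10⁴ kcal/kg → 4.3932×10⁷ J/kg
m = E / e_s = 2.33264×10⁹ / 4.3932×10⁷ = 53.0966 kg
In oz: 53.0966 / 0.0283495 = 1872.93 oz

1870 oz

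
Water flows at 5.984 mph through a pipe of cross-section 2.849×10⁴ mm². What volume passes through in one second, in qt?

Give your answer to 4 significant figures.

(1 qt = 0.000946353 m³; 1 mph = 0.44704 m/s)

5.984 mph × 0.44704 = 2.67509 m/s
2.849×10⁴ mm² × 10⁻⁶ = 0.02849 m²
V = v × A × t = 2.67509 m/s × 0.02849 m² × 1 s = 0.0762133 m³
0.0762133 m³ ÷ (0.000946353 m³/qt) = 80.5337 qt

80.53 qt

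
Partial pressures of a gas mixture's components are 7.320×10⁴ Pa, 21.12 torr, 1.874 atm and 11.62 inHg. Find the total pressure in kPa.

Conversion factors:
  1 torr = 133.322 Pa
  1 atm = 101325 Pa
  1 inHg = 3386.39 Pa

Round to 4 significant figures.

305.2 kPa

7.320×10⁴ Pa (already Pa)
21.12 torr × 133.322 = 2815.76 Pa
1.874 atm × 101325 = 189883 Pa
11.62 inHg × 3386.39 = 39349.9 Pa
Combined: 73200 + 2815.76 + 189883 + 39349.9 = 305249 Pa
In kPa: 305249 / 1000 = 305.249 kPa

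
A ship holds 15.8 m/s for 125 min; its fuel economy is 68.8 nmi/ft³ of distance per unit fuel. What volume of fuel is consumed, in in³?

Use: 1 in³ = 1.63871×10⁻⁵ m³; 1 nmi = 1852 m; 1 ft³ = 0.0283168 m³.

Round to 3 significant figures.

125 min → 7500 s
d = v × t = 15.8 × 7500 = 118500 m
68.8 nmi/ft³ → 4.49972×10⁶ m/m³
V = d / (distance per unit fuel) = 118500 / 4.49972×10⁶ = 0.026335 m³
In in³: 0.026335 / 1.63871×10⁻⁵ = 1607.06 in³

1610 in³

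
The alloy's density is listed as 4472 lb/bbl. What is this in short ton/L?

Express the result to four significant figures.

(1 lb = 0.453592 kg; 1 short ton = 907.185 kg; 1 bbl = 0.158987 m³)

4472 lb/bbl × 0.453592 kg/lb ÷ 0.158987 m³/bbl = 12758.7 kg/m³
12758.7 kg/m³ ÷ 907.185 kg/short ton × 0.001 m³/L = 0.0140641 short ton/L

0.01406 short ton/L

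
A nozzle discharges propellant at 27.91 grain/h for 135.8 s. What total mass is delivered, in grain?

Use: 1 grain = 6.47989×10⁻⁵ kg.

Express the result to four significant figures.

1.053 grain

27.91 grain/h → 5.02371×10⁻⁷ kg/s
m = ṁ × t = 5.02371×10⁻⁷ × 135.8 = 6.8222×10⁻⁵ kg
In grain: 6.8222×10⁻⁵ / 6.47989×10⁻⁵ = 1.05283 grain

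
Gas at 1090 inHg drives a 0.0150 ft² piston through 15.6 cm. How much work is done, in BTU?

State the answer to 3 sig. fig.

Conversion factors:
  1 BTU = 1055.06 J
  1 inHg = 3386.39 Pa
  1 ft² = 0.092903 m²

0.761 BTU

1090 inHg → 3.69117×10⁶ Pa
0.0150 ft² → 0.00139354 m²
F = P × A = 3.69117×10⁶ × 0.00139354 = 5143.79 N
15.6 cm → 0.156 m
W = F × d = 5143.79 × 0.156 = 802.431 J
In BTU: 802.431 / 1055.06 = 0.760555 BTU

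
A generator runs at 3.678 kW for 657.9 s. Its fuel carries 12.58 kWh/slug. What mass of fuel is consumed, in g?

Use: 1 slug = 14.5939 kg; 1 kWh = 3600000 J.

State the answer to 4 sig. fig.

779.8 g

3.678 kW → 3678 W
E = P × t = 3678 × 657.9 = 2.41976×10⁶ J
12.58 kWh/slug → 3.10321×10⁶ J/kg
m = E / e_s = 2.41976×10⁶ / 3.10321×10⁶ = 0.77976 kg
In g: 0.77976 / 0.001 = 779.76 g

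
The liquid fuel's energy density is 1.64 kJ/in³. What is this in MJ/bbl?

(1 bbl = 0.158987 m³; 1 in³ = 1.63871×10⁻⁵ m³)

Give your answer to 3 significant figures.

1.64 kJ/in³ × 1000 J/kJ ÷ 1.63871×10⁻⁵ m³/in³ = 1.00079×10⁸ J/m³
1.00079×10⁸ J/m³ ÷ 1000000 J/MJ × 0.158987 m³/bbl = 15.9113 MJ/bbl

15.9 MJ/bbl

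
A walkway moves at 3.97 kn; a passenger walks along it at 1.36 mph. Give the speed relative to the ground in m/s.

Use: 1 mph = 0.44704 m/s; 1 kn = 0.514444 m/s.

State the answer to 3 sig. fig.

3.97 kn × 0.514444 → 2.04234 m/s
1.36 mph × 0.44704 → 0.607974 m/s
Sum: 2.04234 + 0.607974 = 2.65031 m/s

2.65 m/s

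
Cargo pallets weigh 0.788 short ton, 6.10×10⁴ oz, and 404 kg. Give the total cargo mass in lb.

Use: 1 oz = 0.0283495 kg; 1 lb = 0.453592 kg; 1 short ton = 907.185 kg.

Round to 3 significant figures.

0.788 short ton × 907.185 = 714.862 kg
6.10×10⁴ oz × 0.0283495 = 1729.32 kg
404 kg (already kg)
Sum: 714.862 + 1729.32 + 404 = 2848.18 kg
In lb: 2848.18 / 0.453592 = 6279.17 lb

6280 lb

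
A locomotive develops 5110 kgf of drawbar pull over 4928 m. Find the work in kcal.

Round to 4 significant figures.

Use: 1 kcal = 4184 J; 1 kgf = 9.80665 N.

5110 kgf × 9.80665 = 50112 N
W = F × d = 50112 N × 4928 m = 2.46952×10⁸ J
2.46952×10⁸ J ÷ (4184 J/kcal) = 59022.9 kcal

5.902×10⁴ kcal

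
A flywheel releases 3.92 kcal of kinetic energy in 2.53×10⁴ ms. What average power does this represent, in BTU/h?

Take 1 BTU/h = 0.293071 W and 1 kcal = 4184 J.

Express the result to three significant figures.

3.92 kcal × 4184 → 16401.3 J
2.53×10⁴ ms × 0.001 → 25.3 s
P = E / t = 16401.3 J / 25.3 s = 648.273 W
648.273 W ÷ (0.293071 W/BTU/h) = 2212 BTU/h

2210 BTU/h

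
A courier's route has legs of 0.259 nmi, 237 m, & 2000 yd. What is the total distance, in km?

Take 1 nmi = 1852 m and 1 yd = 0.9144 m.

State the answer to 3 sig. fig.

2.55 km

0.259 nmi × 1852 = 479.668 m
237 m (already m)
2000 yd × 0.9144 = 1828.8 m
Combined: 479.668 + 237 + 1828.8 = 2545.47 m
In km: 2545.47 / 1000 = 2.54547 km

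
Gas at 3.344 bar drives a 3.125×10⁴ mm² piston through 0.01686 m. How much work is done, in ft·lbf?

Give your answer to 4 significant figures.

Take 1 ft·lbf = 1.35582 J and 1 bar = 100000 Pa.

3.344 bar → 334400 Pa
3.125×10⁴ mm² → 0.03125 m²
F = P × A = 334400 × 0.03125 = 10450 N
W = F × d = 10450 × 0.01686 = 176.187 J
In ft·lbf: 176.187 / 1.35582 = 129.949 ft·lbf

129.9 ft·lbf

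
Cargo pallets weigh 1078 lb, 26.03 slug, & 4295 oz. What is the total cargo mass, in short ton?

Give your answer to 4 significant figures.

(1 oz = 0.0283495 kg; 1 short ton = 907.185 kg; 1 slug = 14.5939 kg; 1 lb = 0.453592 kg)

1.092 short ton

1078 lb × 0.453592 = 488.972 kg
26.03 slug × 14.5939 = 379.879 kg
4295 oz × 0.0283495 = 121.761 kg
Combined: 488.972 + 379.879 + 121.761 = 990.612 kg
In short ton: 990.612 / 907.185 = 1.09196 short ton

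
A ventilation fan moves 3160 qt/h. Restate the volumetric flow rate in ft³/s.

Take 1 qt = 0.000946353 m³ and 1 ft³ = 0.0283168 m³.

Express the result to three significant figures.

0.0293 ft³/s

3160 qt/h × 0.000946353 m³/qt ÷ 3600 s/h = 8.30688×10⁻⁴ m³/s
8.30688×10⁻⁴ m³/s ÷ 0.0283168 m³/ft³ = 0.0293355 ft³/s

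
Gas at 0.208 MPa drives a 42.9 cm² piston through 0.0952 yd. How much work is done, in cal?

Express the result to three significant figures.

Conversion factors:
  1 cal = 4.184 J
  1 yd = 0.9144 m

18.6 cal

0.208 MPa → 208000 Pa
42.9 cm² → 0.00429 m²
F = P × A = 208000 × 0.00429 = 892.32 N
0.0952 yd → 0.0870509 m
W = F × d = 892.32 × 0.0870509 = 77.6773 J
In cal: 77.6773 / 4.184 = 18.5653 cal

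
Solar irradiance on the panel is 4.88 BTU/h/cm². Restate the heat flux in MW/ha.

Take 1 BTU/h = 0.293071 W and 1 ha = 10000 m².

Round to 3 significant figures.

4.88 BTU/h/cm² × 0.293071 W/BTU/h ÷ 0.0001 m²/cm² = 14301.9 W/m²
14301.9 W/m² ÷ 1000000 W/MW × 10000 m²/ha = 143.019 MW/ha

143 MW/ha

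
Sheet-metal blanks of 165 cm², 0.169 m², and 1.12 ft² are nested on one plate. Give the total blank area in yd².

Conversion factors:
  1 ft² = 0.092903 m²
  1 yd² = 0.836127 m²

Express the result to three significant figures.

165 cm² × 0.0001 = 0.0165 m²
0.169 m² (already m²)
1.12 ft² × 0.092903 = 0.104051 m²
Total: 0.0165 + 0.169 + 0.104051 = 0.289551 m²
In yd²: 0.289551 / 0.836127 = 0.3463 yd²

0.346 yd²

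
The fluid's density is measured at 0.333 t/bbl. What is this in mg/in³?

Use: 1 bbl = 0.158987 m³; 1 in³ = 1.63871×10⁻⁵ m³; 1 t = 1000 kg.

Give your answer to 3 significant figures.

3.43×10⁴ mg/in³

0.333 t/bbl × 1000 kg/t ÷ 0.158987 m³/bbl = 2094.51 kg/m³
2094.51 kg/m³ ÷ 10⁻⁶ kg/mg × 1.63871×10⁻⁵ m³/in³ = 34322.9 mg/in³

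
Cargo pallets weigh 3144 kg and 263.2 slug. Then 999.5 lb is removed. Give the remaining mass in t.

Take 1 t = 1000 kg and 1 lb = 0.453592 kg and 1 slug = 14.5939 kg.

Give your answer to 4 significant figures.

6.532 t

3144 kg (already kg)
263.2 slug × 14.5939 → 3841.11 kg
999.5 lb × 0.453592 → 453.365 kg
Sum: 3144 + 3841.11 − 453.365 = 6531.74 kg
In t: 6531.74 / 1000 = 6.53174 t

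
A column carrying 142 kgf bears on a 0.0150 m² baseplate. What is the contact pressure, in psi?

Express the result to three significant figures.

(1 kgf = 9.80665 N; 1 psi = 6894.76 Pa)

142 kgf × 9.80665 = 1392.54 N
P = F / A = 1392.54 N / 0.015 m² = 92836 Pa
92836 Pa ÷ (6894.76 Pa/psi) = 13.4647 psi

13.5 psi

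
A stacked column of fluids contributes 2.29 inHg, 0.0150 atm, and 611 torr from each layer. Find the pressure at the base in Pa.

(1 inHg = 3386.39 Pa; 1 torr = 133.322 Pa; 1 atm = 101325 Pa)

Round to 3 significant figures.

9.07×10⁴ Pa

2.29 inHg × 3386.39 = 7754.83 Pa
0.0150 atm × 101325 = 1519.88 Pa
611 torr × 133.322 = 81459.7 Pa
Combined: 7754.83 + 1519.88 + 81459.7 = 90734.4 Pa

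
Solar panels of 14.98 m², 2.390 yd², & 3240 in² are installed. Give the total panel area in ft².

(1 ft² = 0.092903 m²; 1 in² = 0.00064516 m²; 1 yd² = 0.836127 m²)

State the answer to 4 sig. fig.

14.98 m² (already m²)
2.390 yd² × 0.836127 → 1.99834 m²
3240 in² × 0.00064516 → 2.09032 m²
Combined: 14.98 + 1.99834 + 2.09032 = 19.0687 m²
In ft²: 19.0687 / 0.092903 = 205.254 ft²

205.3 ft²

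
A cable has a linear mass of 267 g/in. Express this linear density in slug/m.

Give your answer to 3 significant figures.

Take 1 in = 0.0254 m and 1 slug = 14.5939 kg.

267 g/in × 0.001 kg/g ÷ 0.0254 m/in = 10.5118 kg/m
10.5118 kg/m ÷ 14.5939 kg/slug = 0.720287 slug/m

0.720 slug/m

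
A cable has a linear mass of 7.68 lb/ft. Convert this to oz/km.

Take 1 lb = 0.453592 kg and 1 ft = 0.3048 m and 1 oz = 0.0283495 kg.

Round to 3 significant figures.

4.03×10⁵ oz/km

7.68 lb/ft × 0.453592 kg/lb ÷ 0.3048 m/ft = 11.4291 kg/m
11.4291 kg/m ÷ 0.0283495 kg/oz × 1000 m/km = 403150 oz/km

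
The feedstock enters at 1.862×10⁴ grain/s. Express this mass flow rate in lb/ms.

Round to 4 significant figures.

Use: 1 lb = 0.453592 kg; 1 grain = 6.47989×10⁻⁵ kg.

0.002660 lb/ms

1.862×10⁴ grain/s × 6.47989×10⁻⁵ kg/grain = 1.20656 kg/s
1.20656 kg/s ÷ 0.453592 kg/lb × 0.001 s/ms = 0.00266001 lb/ms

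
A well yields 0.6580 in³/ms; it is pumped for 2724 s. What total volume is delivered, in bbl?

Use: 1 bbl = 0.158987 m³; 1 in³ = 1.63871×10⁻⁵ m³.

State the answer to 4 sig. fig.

184.7 bbl

0.6580 in³/ms → 0.0107827 m³/s
V = Q × t = 0.0107827 × 2724 = 29.3721 m³
In bbl: 29.3721 / 0.158987 = 184.745 bbl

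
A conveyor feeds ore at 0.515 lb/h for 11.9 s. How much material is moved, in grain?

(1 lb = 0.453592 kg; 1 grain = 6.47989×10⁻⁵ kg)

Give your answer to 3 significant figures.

0.515 lb/h → 6.48889×10⁻⁵ kg/s
m = ṁ × t = 6.48889×10⁻⁵ × 11.9 = 7.72178×10⁻⁴ kg
In grain: 7.72178×10⁻⁴ / 6.47989×10⁻⁵ = 11.9165 grain

11.9 grain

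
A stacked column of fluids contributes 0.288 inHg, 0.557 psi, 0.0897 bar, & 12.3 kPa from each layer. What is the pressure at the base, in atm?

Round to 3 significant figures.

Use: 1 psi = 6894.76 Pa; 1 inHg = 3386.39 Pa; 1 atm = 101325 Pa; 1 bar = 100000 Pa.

0.288 inHg × 3386.39 → 975.28 Pa
0.557 psi × 6894.76 → 3840.38 Pa
0.0897 bar × 100000 → 8970 Pa
12.3 kPa × 1000 → 12300 Pa
Total: 975.28 + 3840.38 + 8970 + 12300 = 26085.7 Pa
In atm: 26085.7 / 101325 = 0.257446 atm

0.257 atm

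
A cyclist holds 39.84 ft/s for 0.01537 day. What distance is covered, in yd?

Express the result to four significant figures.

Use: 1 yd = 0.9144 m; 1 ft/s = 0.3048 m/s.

39.84 ft/s × 0.3048 = 12.1432 m/s
0.01537 day × 86400 = 1327.97 s
d = v × t = 12.1432 m/s × 1327.97 s = 16125.8 m
16125.8 m ÷ (0.9144 m/yd) = 17635.4 yd

1.764×10⁴ yd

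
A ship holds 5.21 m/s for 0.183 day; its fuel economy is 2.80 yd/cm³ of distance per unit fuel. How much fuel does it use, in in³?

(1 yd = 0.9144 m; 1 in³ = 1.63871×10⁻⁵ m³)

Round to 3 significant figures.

1960 in³

0.183 day → 15811.2 s
d = v × t = 5.21 × 15811.2 = 82376.4 m
2.80 yd/cm³ → 2.56032×10⁶ m/m³
V = d / (distance per unit fuel) = 82376.4 / 2.56032×10⁶ = 0.0321743 m³
In in³: 0.0321743 / 1.63871×10⁻⁵ = 1963.39 in³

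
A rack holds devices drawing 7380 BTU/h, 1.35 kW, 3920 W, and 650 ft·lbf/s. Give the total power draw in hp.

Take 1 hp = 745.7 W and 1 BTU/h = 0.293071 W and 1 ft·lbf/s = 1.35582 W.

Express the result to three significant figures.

11.1 hp

7380 BTU/h × 0.293071 = 2162.86 W
1.35 kW × 1000 = 1350 W
3920 W (already W)
650 ft·lbf/s × 1.35582 = 881.283 W
Sum: 2162.86 + 1350 + 3920 + 881.283 = 8314.14 W
In hp: 8314.14 / 745.7 = 11.1494 hp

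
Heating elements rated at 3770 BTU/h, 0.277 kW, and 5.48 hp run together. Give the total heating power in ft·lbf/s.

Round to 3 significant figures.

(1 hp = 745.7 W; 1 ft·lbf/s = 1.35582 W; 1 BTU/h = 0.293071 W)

4030 ft·lbf/s

3770 BTU/h × 0.293071 = 1104.88 W
0.277 kW × 1000 = 277 W
5.48 hp × 745.7 = 4086.44 W
Sum: 1104.88 + 277 + 4086.44 = 5468.32 W
In ft·lbf/s: 5468.32 / 1.35582 = 4033.22 ft·lbf/s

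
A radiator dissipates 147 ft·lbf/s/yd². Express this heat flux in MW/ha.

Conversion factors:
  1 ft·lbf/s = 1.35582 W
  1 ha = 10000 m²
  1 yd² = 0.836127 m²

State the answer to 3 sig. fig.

147 ft·lbf/s/yd² × 1.35582 W/ft·lbf/s ÷ 0.836127 m²/yd² = 238.368 W/m²
238.368 W/m² ÷ 1000000 W/MW × 10000 m²/ha = 2.38368 MW/ha

2.38 MW/ha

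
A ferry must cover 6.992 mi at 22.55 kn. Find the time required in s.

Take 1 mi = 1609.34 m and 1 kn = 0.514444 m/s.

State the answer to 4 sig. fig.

6.992 mi × 1609.34 → 11252.5 m
22.55 kn × 0.514444 → 11.6007 m/s
t = d / v = 11252.5 m / 11.6007 m/s = 969.985 s

970.0 s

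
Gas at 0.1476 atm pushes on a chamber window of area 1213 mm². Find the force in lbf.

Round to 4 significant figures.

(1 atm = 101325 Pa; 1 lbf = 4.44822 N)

4.078 lbf

0.1476 atm × 101325 → 14955.6 Pa
1213 mm² × 10⁻⁶ → 0.001213 m²
F = P × A = 14955.6 Pa × 0.001213 m² = 18.1411 N
18.1411 N ÷ (4.44822 N/lbf) = 4.07828 lbf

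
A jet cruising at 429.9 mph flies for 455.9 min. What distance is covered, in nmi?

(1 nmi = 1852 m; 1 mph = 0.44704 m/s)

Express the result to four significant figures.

2839 nmi

429.9 mph × 0.44704 → 192.182 m/s
455.9 min × 60 → 27354 s
d = v × t = 192.182 m/s × 27354 s = 5.25695×10⁶ m
5.25695×10⁶ m ÷ (1852 m/nmi) = 2838.53 nmi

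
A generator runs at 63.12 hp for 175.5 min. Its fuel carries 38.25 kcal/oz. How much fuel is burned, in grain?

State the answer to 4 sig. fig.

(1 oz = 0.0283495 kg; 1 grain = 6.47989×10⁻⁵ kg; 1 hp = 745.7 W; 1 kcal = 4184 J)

63.12 hp → 47068.6 W
175.5 min → 10530 s
E = P × t = 47068.6 × 10530 = 4.95632×10⁸ J
38.25 kcal/oz → 5.64518×10⁶ J/kg
m = E / e_s = 4.95632×10⁸ / 5.64518×10⁶ = 87.7974 kg
In grain: 87.7974 / 6.47989×10⁻⁵ = 1.35492×10⁶ grain

1.355×10⁶ grain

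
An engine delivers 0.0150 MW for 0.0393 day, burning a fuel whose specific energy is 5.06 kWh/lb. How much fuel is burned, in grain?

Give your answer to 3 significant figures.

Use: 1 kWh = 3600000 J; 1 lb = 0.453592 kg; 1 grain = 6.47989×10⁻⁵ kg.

0.0150 MW → 15000 W
0.0393 day → 3395.52 s
E = P × t = 15000 × 3395.52 = 5.09328×10⁷ J
5.06 kWh/lb → 4.01594×10⁷ J/kg
m = E / e_s = 5.09328×10⁷ / 4.01594×10⁷ = 1.26827 kg
In grain: 1.26827 / 6.47989×10⁻⁵ = 19572.4 grain

1.96×10⁴ grain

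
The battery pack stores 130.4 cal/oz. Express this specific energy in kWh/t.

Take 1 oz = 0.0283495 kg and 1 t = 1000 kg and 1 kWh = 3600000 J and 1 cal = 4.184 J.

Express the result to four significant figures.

130.4 cal/oz × 4.184 J/cal ÷ 0.0283495 kg/oz = 19245.3 J/kg
19245.3 J/kg ÷ 3600000 J/kWh × 1000 kg/t = 5.34592 kWh/t

5.346 kWh/t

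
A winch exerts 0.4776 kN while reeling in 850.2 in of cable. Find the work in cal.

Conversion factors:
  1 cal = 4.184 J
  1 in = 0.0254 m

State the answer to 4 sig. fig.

2465 cal

0.4776 kN × 1000 → 477.6 N
850.2 in × 0.0254 → 21.5951 m
W = F × d = 477.6 N × 21.5951 m = 10313.8 J
10313.8 J ÷ (4.184 J/cal) = 2465.06 cal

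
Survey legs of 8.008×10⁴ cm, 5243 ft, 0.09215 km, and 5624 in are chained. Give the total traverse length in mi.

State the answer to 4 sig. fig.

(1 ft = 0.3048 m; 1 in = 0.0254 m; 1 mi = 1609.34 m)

8.008×10⁴ cm × 0.01 → 800.8 m
5243 ft × 0.3048 → 1598.07 m
0.09215 km × 1000 → 92.15 m
5624 in × 0.0254 → 142.85 m
Sum: 800.8 + 1598.07 + 92.15 + 142.85 = 2633.87 m
In mi: 2633.87 / 1609.34 = 1.63662 mi

1.637 mi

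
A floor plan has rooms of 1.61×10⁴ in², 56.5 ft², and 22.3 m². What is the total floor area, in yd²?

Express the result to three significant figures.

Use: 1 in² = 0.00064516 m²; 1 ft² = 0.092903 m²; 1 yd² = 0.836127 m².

45.4 yd²

1.61×10⁴ in² × 0.00064516 → 10.3871 m²
56.5 ft² × 0.092903 → 5.24902 m²
22.3 m² (already m²)
Total: 10.3871 + 5.24902 + 22.3 = 37.9361 m²
In yd²: 37.9361 / 0.836127 = 45.3712 yd²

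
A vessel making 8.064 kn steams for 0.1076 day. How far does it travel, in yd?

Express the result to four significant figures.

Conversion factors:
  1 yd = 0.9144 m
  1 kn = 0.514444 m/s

4.218×10⁴ yd

8.064 kn × 0.514444 → 4.14848 m/s
0.1076 day × 86400 → 9296.64 s
d = v × t = 4.14848 m/s × 9296.64 s = 38566.9 m
38566.9 m ÷ (0.9144 m/yd) = 42177.3 yd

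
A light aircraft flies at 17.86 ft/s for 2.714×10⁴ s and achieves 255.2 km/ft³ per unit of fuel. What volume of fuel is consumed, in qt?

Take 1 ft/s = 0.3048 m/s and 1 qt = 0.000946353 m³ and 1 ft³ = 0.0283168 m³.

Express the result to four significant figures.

17.86 ft/s → 5.44373 m/s
d = v × t = 5.44373 × 27140 = 147743 m
255.2 km/ft³ → 9.01232×10⁶ m/m³
V = d / (distance per unit fuel) = 147743 / 9.01232×10⁶ = 0.0163934 m³
In qt: 0.0163934 / 0.000946353 = 17.3227 qt

17.32 qt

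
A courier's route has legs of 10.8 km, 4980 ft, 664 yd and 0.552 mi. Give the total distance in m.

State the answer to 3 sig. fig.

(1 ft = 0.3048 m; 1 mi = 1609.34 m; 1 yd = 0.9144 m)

1.38×10⁴ m

10.8 km × 1000 → 10800 m
4980 ft × 0.3048 → 1517.9 m
664 yd × 0.9144 → 607.162 m
0.552 mi × 1609.34 → 888.356 m
Sum: 10800 + 1517.9 + 607.162 + 888.356 = 13813.4 m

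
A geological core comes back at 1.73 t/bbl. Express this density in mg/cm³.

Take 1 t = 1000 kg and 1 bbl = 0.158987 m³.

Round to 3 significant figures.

1.09×10⁴ mg/cm³

1.73 t/bbl × 1000 kg/t ÷ 0.158987 m³/bbl = 10881.4 kg/m³
10881.4 kg/m³ ÷ 10⁻⁶ kg/mg × 10⁻⁶ m³/cm³ = 10881.4 mg/cm³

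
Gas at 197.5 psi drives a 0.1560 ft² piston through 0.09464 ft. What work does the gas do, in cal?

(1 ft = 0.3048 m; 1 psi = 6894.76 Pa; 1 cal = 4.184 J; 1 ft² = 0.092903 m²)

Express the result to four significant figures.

136.1 cal

197.5 psi → 1.36172×10⁶ Pa
0.1560 ft² → 0.0144929 m²
F = P × A = 1.36172×10⁶ × 0.0144929 = 19735.3 N
0.09464 ft → 0.0288463 m
W = F × d = 19735.3 × 0.0288463 = 569.29 J
In cal: 569.29 / 4.184 = 136.064 cal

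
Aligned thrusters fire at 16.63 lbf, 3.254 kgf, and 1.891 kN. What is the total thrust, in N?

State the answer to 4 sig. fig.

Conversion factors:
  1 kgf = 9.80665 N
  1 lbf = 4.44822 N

16.63 lbf × 4.44822 = 73.9739 N
3.254 kgf × 9.80665 = 31.9108 N
1.891 kN × 1000 = 1891 N
Combined: 73.9739 + 31.9108 + 1891 = 1996.88 N

1997 N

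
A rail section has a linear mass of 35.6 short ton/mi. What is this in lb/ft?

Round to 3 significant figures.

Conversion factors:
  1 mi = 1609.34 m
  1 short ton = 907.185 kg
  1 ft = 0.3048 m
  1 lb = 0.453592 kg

13.5 lb/ft

35.6 short ton/mi × 907.185 kg/short ton ÷ 1609.34 m/mi = 20.0677 kg/m
20.0677 kg/m ÷ 0.453592 kg/lb × 0.3048 m/ft = 13.4849 lb/ft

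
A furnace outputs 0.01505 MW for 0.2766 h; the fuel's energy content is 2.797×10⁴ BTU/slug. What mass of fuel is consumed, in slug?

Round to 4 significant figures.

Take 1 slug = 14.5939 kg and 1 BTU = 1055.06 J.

0.01505 MW → 15050 W
0.2766 h → 995.76 s
E = P × t = 15050 × 995.76 = 1.49862×10⁷ J
2.797×10⁴ BTU/slug → 2.02208×10⁶ J/kg
m = E / e_s = 1.49862×10⁷ / 2.02208×10⁶ = 7.41128 kg
In slug: 7.41128 / 14.5939 = 0.507834 slug

0.5078 slug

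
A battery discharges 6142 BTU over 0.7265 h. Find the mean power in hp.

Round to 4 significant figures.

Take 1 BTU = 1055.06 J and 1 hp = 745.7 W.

6142 BTU × 1055.06 = 6.48018×10⁶ J
0.7265 h × 3600 = 2615.4 s
P = E / t = 6.48018×10⁶ J / 2615.4 s = 2477.7 W
2477.7 W ÷ (745.7 W/hp) = 3.32265 hp

3.323 hp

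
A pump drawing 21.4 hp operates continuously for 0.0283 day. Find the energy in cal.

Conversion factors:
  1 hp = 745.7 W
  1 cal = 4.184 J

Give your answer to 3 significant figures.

21.4 hp × 745.7 = 15958 W
0.0283 day × 86400 = 2445.12 s
E = P × t = 15958 W × 2445.12 s = 3.90192×10⁷ J
3.90192×10⁷ J ÷ (4.184 J/cal) = 9.32581×10⁶ cal

9.33×10⁶ cal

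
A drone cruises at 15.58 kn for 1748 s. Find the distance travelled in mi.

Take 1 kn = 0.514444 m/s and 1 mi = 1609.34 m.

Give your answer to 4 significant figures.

8.706 mi

15.58 kn × 0.514444 = 8.01504 m/s
d = v × t = 8.01504 m/s × 1748 s = 14010.3 m
14010.3 m ÷ (1609.34 m/mi) = 8.70562 mi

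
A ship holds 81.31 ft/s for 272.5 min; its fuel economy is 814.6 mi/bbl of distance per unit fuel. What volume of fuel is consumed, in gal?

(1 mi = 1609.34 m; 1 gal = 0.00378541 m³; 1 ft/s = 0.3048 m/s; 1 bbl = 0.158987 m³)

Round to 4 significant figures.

12.98 gal

81.31 ft/s → 24.7833 m/s
272.5 min → 16350 s
d = v × t = 24.7833 × 16350 = 405207 m
814.6 mi/bbl → 8.24576×10⁶ m/m³
V = d / (distance per unit fuel) = 405207 / 8.24576×10⁶ = 0.0491413 m³
In gal: 0.0491413 / 0.00378541 = 12.9818 gal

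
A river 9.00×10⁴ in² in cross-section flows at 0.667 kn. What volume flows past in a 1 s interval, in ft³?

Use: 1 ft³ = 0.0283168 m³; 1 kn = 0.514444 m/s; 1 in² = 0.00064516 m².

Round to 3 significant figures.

704 ft³

0.667 kn × 0.514444 → 0.343134 m/s
9.00×10⁴ in² × 0.00064516 → 58.0644 m²
V = v × A × t = 0.343134 m/s × 58.0644 m² × 1 s = 19.9239 m³
19.9239 m³ ÷ (0.0283168 m³/ft³) = 703.607 ft³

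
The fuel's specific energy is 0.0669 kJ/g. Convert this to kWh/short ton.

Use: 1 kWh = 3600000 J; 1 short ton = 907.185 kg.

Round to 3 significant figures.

16.9 kWh/short ton

0.0669 kJ/g × 1000 J/kJ ÷ 0.001 kg/g = 66900 J/kg
66900 J/kg ÷ 3600000 J/kWh × 907.185 kg/short ton = 16.8585 kWh/short ton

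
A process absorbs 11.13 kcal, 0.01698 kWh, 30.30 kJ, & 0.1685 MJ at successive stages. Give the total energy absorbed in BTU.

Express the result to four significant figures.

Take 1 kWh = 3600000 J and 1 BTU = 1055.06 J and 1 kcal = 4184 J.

290.5 BTU

11.13 kcal × 4184 = 46567.9 J
0.01698 kWh × 3600000 = 61128 J
30.30 kJ × 1000 = 30300 J
0.1685 MJ × 1000000 = 168500 J
Combined: 46567.9 + 61128 + 30300 + 168500 = 306496 J
In BTU: 306496 / 1055.06 = 290.501 BTU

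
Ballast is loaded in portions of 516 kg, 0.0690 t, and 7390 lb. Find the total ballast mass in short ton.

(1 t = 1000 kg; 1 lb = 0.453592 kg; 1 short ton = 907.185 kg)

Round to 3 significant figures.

516 kg (already kg)
0.0690 t × 1000 = 69 kg
7390 lb × 0.453592 = 3352.04 kg
Sum: 516 + 69 + 3352.04 = 3937.04 kg
In short ton: 3937.04 / 907.185 = 4.33984 short ton

4.34 short ton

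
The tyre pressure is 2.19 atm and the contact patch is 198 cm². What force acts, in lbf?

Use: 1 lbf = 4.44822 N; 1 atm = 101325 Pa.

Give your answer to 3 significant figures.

988 lbf

2.19 atm × 101325 = 221902 Pa
198 cm² × 0.0001 = 0.0198 m²
F = P × A = 221902 Pa × 0.0198 m² = 4393.66 N
4393.66 N ÷ (4.44822 N/lbf) = 987.734 lbf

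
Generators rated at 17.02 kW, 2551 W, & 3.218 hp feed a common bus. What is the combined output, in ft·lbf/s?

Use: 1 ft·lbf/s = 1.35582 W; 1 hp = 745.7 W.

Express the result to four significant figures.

17.02 kW × 1000 → 17020 W
2551 W (already W)
3.218 hp × 745.7 → 2399.66 W
Combined: 17020 + 2551 + 2399.66 = 21970.7 W
In ft·lbf/s: 21970.7 / 1.35582 = 16204.7 ft·lbf/s

1.620×10⁴ ft·lbf/s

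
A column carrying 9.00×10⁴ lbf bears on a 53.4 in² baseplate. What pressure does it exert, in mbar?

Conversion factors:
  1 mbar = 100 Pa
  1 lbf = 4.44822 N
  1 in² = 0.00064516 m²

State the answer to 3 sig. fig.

1.16×10⁵ mbar

9.00×10⁴ lbf × 4.44822 → 400340 N
53.4 in² × 0.00064516 → 0.0344515 m²
P = F / A = 400340 N / 0.0344515 m² = 1.16204×10⁷ Pa
1.16204×10⁷ Pa ÷ (100 Pa/mbar) = 116204 mbar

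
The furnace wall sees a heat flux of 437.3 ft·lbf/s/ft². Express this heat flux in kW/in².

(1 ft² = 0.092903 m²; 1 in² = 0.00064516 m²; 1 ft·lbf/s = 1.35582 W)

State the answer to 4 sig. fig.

0.004117 kW/in²

437.3 ft·lbf/s/ft² × 1.35582 W/ft·lbf/s ÷ 0.092903 m²/ft² = 6381.93 W/m²
6381.93 W/m² ÷ 1000 W/kW × 0.00064516 m²/in² = 0.00411737 kW/in²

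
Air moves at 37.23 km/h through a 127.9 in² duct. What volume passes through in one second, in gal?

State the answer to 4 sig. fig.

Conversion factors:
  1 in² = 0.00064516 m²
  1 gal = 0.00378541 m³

225.4 gal

37.23 km/h × (1/3.6) → 10.3417 m/s
127.9 in² × 0.00064516 → 0.082516 m²
V = v × A × t = 10.3417 m/s × 0.082516 m² × 1 s = 0.853356 m³
0.853356 m³ ÷ (0.00378541 m³/gal) = 225.433 gal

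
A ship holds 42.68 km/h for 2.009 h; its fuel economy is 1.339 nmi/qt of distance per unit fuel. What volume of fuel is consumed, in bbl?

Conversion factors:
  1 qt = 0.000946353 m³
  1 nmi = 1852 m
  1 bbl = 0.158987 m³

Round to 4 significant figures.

42.68 km/h → 11.8556 m/s
2.009 h → 7232.4 s
d = v × t = 11.8556 × 7232.4 = 85744.4 m
1.339 nmi/qt → 2.6204×10⁶ m/m³
V = d / (distance per unit fuel) = 85744.4 / 2.6204×10⁶ = 0.0327219 m³
In bbl: 0.0327219 / 0.158987 = 0.205815 bbl

0.2058 bbl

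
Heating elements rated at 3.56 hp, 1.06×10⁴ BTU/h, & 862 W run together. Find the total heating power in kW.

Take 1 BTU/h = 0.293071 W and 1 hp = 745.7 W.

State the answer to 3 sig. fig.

6.62 kW

3.56 hp × 745.7 = 2654.69 W
1.06×10⁴ BTU/h × 0.293071 = 3106.55 W
862 W (already W)
Sum: 2654.69 + 3106.55 + 862 = 6623.24 W
In kW: 6623.24 / 1000 = 6.62324 kW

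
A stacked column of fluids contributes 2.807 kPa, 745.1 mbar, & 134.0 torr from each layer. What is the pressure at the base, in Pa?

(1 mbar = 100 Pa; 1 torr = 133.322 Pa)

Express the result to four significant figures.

2.807 kPa × 1000 = 2807 Pa
745.1 mbar × 100 = 74510 Pa
134.0 torr × 133.322 = 17865.1 Pa
Combined: 2807 + 74510 + 17865.1 = 95182.1 Pa

9.518×10⁴ Pa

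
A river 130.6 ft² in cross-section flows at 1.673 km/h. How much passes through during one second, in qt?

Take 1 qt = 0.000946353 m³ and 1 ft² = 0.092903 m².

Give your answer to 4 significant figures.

5958 qt

1.673 km/h × (1/3.6) = 0.464722 m/s
130.6 ft² × 0.092903 = 12.1331 m²
V = v × A × t = 0.464722 m/s × 12.1331 m² × 1 s = 5.63852 m³
5.63852 m³ ÷ (0.000946353 m³/qt) = 5958.16 qt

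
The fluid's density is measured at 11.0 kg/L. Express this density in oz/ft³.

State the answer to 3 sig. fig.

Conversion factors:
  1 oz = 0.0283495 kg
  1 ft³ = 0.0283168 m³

1.10×10⁴ oz/ft³

11.0 kg/L ÷ 0.001 m³/L = 11000 kg/m³
11000 kg/m³ ÷ 0.0283495 kg/oz × 0.0283168 m³/ft³ = 10987.3 oz/ft³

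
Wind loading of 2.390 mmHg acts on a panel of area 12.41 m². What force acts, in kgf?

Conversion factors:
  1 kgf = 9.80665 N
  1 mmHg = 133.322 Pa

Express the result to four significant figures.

2.390 mmHg × 133.322 → 318.64 Pa
F = P × A = 318.64 Pa × 12.41 m² = 3954.32 N
3954.32 N ÷ (9.80665 N/kgf) = 403.228 kgf

403.2 kgf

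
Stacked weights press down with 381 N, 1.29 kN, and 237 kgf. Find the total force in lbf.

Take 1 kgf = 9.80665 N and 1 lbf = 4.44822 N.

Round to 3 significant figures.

898 lbf

381 N (already N)
1.29 kN × 1000 = 1290 N
237 kgf × 9.80665 = 2324.18 N
Total: 381 + 1290 + 2324.18 = 3995.18 N
In lbf: 3995.18 / 4.44822 = 898.153 lbf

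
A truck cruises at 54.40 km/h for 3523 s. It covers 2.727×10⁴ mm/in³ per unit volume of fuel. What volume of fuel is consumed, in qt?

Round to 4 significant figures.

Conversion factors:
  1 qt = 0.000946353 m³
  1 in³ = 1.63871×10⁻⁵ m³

54.40 km/h → 15.1111 m/s
d = v × t = 15.1111 × 3523 = 53236.4 m
2.727×10⁴ mm/in³ → 1.66411×10⁶ m/m³
V = d / (distance per unit fuel) = 53236.4 / 1.66411×10⁶ = 0.0319909 m³
In qt: 0.0319909 / 0.000946353 = 33.8044 qt

33.80 qt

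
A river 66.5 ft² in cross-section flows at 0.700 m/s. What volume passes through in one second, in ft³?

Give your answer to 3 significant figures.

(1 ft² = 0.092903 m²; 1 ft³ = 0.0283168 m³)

66.5 ft² × 0.092903 = 6.17805 m²
V = v × A × t = 0.7 m/s × 6.17805 m² × 1 s = 4.32464 m³
4.32464 m³ ÷ (0.0283168 m³/ft³) = 152.723 ft³

153 ft³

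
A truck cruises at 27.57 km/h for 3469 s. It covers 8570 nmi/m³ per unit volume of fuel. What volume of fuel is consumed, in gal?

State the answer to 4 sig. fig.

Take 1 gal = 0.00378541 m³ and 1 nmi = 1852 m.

0.4422 gal

27.57 km/h → 7.65833 m/s
d = v × t = 7.65833 × 3469 = 26566.7 m
8570 nmi/m³ → 1.58716×10⁷ m/m³
V = d / (distance per unit fuel) = 26566.7 / 1.58716×10⁷ = 0.00167385 m³
In gal: 0.00167385 / 0.00378541 = 0.442185 gal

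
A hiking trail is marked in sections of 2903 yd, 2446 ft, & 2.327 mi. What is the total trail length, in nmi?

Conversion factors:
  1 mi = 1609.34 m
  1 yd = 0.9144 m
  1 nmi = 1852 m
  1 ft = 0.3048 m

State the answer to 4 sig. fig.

2903 yd × 0.9144 = 2654.5 m
2446 ft × 0.3048 = 745.541 m
2.327 mi × 1609.34 = 3744.93 m
Sum: 2654.5 + 745.541 + 3744.93 = 7144.97 m
In nmi: 7144.97 / 1852 = 3.85798 nmi

3.858 nmi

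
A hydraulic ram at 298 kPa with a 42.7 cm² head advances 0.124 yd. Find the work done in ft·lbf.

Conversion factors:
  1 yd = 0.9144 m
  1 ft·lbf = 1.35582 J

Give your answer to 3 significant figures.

106 ft·lbf

298 kPa → 298000 Pa
42.7 cm² → 0.00427 m²
F = P × A = 298000 × 0.00427 = 1272.46 N
0.124 yd → 0.113386 m
W = F × d = 1272.46 × 0.113386 = 144.279 J
In ft·lbf: 144.279 / 1.35582 = 106.415 ft·lbf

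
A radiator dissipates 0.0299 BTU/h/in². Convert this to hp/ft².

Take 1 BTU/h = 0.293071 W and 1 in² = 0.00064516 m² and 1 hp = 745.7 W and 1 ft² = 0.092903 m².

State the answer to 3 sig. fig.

0.0299 BTU/h/in² × 0.293071 W/BTU/h ÷ 0.00064516 m²/in² = 13.5824 W/m²
13.5824 W/m² ÷ 745.7 W/hp × 0.092903 m²/ft² = 0.00169216 hp/ft²

0.00169 hp/ft²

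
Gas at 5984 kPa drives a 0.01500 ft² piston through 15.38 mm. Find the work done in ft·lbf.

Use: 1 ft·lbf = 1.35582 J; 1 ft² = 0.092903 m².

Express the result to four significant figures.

94.59 ft·lbf

5984 kPa → 5.984×10⁶ Pa
0.01500 ft² → 0.00139354 m²
F = P × A = 5.984×10⁶ × 0.00139354 = 8338.94 N
15.38 mm → 0.01538 m
W = F × d = 8338.94 × 0.01538 = 128.253 J
In ft·lbf: 128.253 / 1.35582 = 94.5944 ft·lbf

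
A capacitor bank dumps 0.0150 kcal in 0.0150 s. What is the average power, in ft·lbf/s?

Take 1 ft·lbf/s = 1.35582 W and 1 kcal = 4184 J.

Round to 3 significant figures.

3090 ft·lbf/s

0.0150 kcal × 4184 = 62.76 J
P = E / t = 62.76 J / 0.015 s = 4184 W
4184 W ÷ (1.35582 W/ft·lbf/s) = 3085.96 ft·lbf/s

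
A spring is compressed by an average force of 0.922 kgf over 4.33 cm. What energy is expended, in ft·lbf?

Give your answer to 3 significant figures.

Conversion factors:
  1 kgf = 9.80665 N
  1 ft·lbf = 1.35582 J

0.289 ft·lbf

0.922 kgf × 9.80665 → 9.04173 N
4.33 cm × 0.01 → 0.0433 m
W = F × d = 9.04173 N × 0.0433 m = 0.391507 J
0.391507 J ÷ (1.35582 J/ft·lbf) = 0.28876 ft·lbf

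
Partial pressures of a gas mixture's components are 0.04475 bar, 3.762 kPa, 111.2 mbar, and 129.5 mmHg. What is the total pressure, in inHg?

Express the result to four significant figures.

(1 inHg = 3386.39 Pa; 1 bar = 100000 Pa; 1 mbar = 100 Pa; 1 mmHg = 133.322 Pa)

10.81 inHg

0.04475 bar × 100000 → 4475 Pa
3.762 kPa × 1000 → 3762 Pa
111.2 mbar × 100 → 11120 Pa
129.5 mmHg × 133.322 → 17265.2 Pa
Sum: 4475 + 3762 + 11120 + 17265.2 = 36622.2 Pa
In inHg: 36622.2 / 3386.39 = 10.8145 inHg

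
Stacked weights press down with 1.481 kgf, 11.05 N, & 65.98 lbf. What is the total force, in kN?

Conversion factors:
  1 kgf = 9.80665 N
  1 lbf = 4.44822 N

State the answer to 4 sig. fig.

1.481 kgf × 9.80665 → 14.5236 N
11.05 N (already N)
65.98 lbf × 4.44822 → 293.494 N
Combined: 14.5236 + 11.05 + 293.494 = 319.068 N
In kN: 319.068 / 1000 = 0.319068 kN

0.3191 kN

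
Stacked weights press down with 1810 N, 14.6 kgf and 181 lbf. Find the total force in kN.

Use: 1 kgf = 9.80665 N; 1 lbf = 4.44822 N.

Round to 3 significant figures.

1810 N (already N)
14.6 kgf × 9.80665 = 143.177 N
181 lbf × 4.44822 = 805.128 N
Total: 1810 + 143.177 + 805.128 = 2758.3 N
In kN: 2758.3 / 1000 = 2.7583 kN

2.76 kN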